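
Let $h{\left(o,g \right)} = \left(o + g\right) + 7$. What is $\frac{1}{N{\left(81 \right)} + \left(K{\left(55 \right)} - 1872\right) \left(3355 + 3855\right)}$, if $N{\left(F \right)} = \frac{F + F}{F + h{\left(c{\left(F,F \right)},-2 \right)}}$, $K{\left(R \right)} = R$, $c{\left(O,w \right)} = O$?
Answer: $- \frac{167}{2187795028} \approx -7.6333 \cdot 10^{-8}$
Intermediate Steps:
$h{\left(o,g \right)} = 7 + g + o$ ($h{\left(o,g \right)} = \left(g + o\right) + 7 = 7 + g + o$)
$N{\left(F \right)} = \frac{2 F}{5 + 2 F}$ ($N{\left(F \right)} = \frac{F + F}{F + \left(7 - 2 + F\right)} = \frac{2 F}{F + \left(5 + F\right)} = \frac{2 F}{5 + 2 F}$)
$\frac{1}{N{\left(81 \right)} + \left(K{\left(55 \right)} - 1872\right) \left(3355 + 3855\right)} = \frac{1}{2 \cdot 81 \frac{1}{5 + 2 \cdot 81} + \left(55 - 1872\right) \left(3355 + 3855\right)} = \frac{1}{2 \cdot 81 \frac{1}{5 + 162} - 13100570} = \frac{1}{2 \cdot 81 \cdot \frac{1}{167} - 13100570} = \frac{1}{\frac{162}{167} - 13100570} = \frac{1}{- \frac{2187795028}{167}} = - \frac{167}{2187795028}$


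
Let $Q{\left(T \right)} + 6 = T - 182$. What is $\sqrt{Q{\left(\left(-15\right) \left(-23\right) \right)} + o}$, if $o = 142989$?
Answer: $\sqrt{143146} \approx 378.35$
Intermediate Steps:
$Q{\left(T \right)} = -188 + T$ ($Q{\left(T \right)} = -6 + \left(T - 182\right) = -6 + \left(-182 + T\right) = -188 + T$)
$\sqrt{Q{\left(\left(-15\right) \left(-23\right) \right)} + o} = \sqrt{\left(-188 - -345\right) + 142989} = \sqrt{\left(-188 + 345\right) + 142989} = \sqrt{157 + 142989} = \sqrt{143146}$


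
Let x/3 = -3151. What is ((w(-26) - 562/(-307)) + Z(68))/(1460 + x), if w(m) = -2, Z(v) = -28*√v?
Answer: 52/2453851 + 56*√17/7993 ≈ 0.028908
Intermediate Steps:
x = -9453 (x = 3*(-3151) = -9453)
((w(-26) - 562/(-307)) + Z(68))/(1460 + x) = ((-2 - 562/(-307)) - 56*√17)/(1460 - 9453) = ((-2 - 562*(-1/307)) - 56*√17)/(-7993) = ((-2 + 562/307) - 56*√17)*(-1/7993) = (-52/307 - 56*√17)*(-1/7993) = 52/2453851 + 56*√17/7993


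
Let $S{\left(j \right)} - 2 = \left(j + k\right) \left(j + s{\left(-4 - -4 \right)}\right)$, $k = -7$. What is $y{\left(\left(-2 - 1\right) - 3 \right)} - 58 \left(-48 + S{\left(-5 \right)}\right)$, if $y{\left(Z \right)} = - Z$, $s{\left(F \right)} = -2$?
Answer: $-2198$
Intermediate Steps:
$S{\left(j \right)} = 2 + \left(-7 + j\right) \left(-2 + j\right)$ ($S{\left(j \right)} = 2 + \left(j - 7\right) \left(j - 2\right) = 2 + \left(-7 + j\right) \left(-2 + j\right)$)
$y{\left(\left(-2 - 1\right) - 3 \right)} - 58 \left(-48 + S{\left(-5 \right)}\right) = - (\left(-2 - 1\right) - 3) - 58 \left(-48 + \left(16 + \left(-5\right)^{2} - -45\right)\right) = - (-3 - 3) - 58 \left(-48 + \left(16 + 25 + 45\right)\right) = \left(-1\right) \left(-6\right) - 58 \left(-48 + 86\right) = 6 - 2204 = -2198$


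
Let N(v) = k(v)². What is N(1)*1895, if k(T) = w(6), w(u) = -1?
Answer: 1895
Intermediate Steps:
k(T) = -1
N(v) = 1 (N(v) = (-1)² = 1)
N(1)*1895 = 1*1895 = 1895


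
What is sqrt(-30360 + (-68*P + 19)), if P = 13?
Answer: 5*I*sqrt(1249) ≈ 176.71*I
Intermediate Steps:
sqrt(-30360 + (-68*P + 19)) = sqrt(-30360 + (-68*13 + 19)) = sqrt(-30360 + (-884 + 19)) = sqrt(-30360 - 865) = sqrt(-31225) = 5*I*sqrt(1249)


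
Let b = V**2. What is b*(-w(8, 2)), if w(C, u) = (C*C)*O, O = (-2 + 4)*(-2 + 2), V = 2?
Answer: 0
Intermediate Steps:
O = 0 (O = 2*0 = 0)
w(C, u) = 0 (w(C, u) = (C*C)*0 = C**2*0 = 0)
b = 4 (b = 2**2 = 4)
b*(-w(8, 2)) = 4*(-1*0) = 4*0 = 0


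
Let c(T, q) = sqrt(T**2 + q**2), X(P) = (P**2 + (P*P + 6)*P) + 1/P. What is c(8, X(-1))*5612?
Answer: 5612*sqrt(113) ≈ 59656.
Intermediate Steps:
X(P) = 1/P + P**2 + P*(6 + P**2) (X(P) = (P**2 + (P**2 + 6)*P) + 1/P = (P**2 + (6 + P**2)*P) + 1/P = (P**2 + P*(6 + P**2)) + 1/P = 1/P + P**2 + P*(6 + P**2))
c(8, X(-1))*5612 = sqrt(8**2 + ((1 + (-1)**2*(6 - 1 + (-1)**2))/(-1))**2)*5612 = sqrt(64 + (-(1 + 1*(6 - 1 + 1)))**2)*5612 = sqrt(64 + (-(1 + 1*6))**2)*5612 = sqrt(64 + (-(1 + 6))**2)*5612 = sqrt(64 + (-1*7)**2)*5612 = sqrt(64 + (-7)**2)*5612 = sqrt(64 + 49)*5612 = sqrt(113)*5612 = 5612*sqrt(113)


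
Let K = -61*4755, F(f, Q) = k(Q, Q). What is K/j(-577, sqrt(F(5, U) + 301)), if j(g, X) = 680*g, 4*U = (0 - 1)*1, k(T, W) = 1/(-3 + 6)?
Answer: 58011/78472 ≈ 0.73926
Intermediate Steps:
k(T, W) = 1/3
U = -1/4 (U = ((0 - 1)*1)/4 = (-1*1)/4 = (1/4)*(-1) = -1/4 ≈ -0.25000)
F(f, Q) = 1/3
K = -290055
K/j(-577, sqrt(F(5, U) + 301)) = -290055/(680*(-577)) = -290055/(-392360) = -290055*(-1/392360) = 58011/78472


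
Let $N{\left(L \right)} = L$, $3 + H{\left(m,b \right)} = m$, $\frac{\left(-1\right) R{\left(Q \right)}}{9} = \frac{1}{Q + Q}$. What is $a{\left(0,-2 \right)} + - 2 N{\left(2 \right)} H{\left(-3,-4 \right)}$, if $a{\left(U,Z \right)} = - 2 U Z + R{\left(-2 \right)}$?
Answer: $\frac{105}{4} \approx 26.25$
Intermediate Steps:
$R{\left(Q \right)} = - \frac{9}{2 Q}$ ($R{\left(Q \right)} = - \frac{9}{Q + Q} = - \frac{9}{2 Q}$)
$H{\left(m,b \right)} = -3 + m$
$a{\left(U,Z \right)} = \frac{9}{4} - 2 U Z$ ($a{\left(U,Z \right)} = - 2 U Z - \frac{9}{2 \left(-2\right)} = - 2 U Z - - \frac{9}{4} = - 2 U Z + \frac{9}{4} = \frac{9}{4} - 2 U Z$)
$a{\left(0,-2 \right)} + - 2 N{\left(2 \right)} H{\left(-3,-4 \right)} = \left(\frac{9}{4} - 0 \left(-2\right)\right) + \left(-2\right) 2 \left(-3 - 3\right) = \left(\frac{9}{4} + 0\right) - -24 = \frac{9}{4} + 24 = \frac{105}{4}$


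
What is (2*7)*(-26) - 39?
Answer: -403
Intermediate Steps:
(2*7)*(-26) - 39 = 14*(-26) - 39 = -364 - 39 = -403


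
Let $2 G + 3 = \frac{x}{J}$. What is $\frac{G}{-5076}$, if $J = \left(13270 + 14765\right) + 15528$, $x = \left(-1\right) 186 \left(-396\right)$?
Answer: $\frac{6337}{49139064} \approx 0.00012896$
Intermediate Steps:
$x = 73656$ ($x = \left(-186\right) \left(-396\right) = 73656$)
$J = 43563$ ($J = 28035 + 15528 = 43563$)
$G = - \frac{19011}{29042}$ ($G = - \frac{3}{2} + \frac{73656 \cdot \frac{1}{43563}}{2} = - \frac{3}{2} + \frac{1}{2} \cdot \frac{24552}{14521} = - \frac{3}{2} + \frac{12276}{14521} = - \frac{19011}{29042} \approx -0.6546$)
$\frac{G}{-5076} = - \frac{19011}{29042 \left(-5076\right)} = \left(- \frac{19011}{29042}\right) \left(- \frac{1}{5076}\right) = \frac{6337}{49139064}$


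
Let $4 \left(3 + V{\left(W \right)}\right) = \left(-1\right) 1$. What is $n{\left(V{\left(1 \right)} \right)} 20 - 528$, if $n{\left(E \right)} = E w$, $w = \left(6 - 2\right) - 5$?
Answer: $-463$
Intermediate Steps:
$w = -1$ ($w = 4 - 5 = -1$)
$V{\left(W \right)} = - \frac{13}{4}$ ($V{\left(W \right)} = -3 + \frac{\left(-1\right) 1}{4} = -3 + \frac{1}{4} \left(-1\right) = -3 - \frac{1}{4} = - \frac{13}{4}$)
$n{\left(E \right)} = - E$ ($n{\left(E \right)} = E \left(-1\right) = - E$)
$n{\left(V{\left(1 \right)} \right)} 20 - 528 = \left(-1\right) \left(- \frac{13}{4}\right) 20 - 528 = \frac{13}{4} \cdot 20 - 528 = 65 - 528 = -463$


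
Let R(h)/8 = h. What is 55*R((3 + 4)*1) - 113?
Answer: 2967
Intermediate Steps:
R(h) = 8*h
55*R((3 + 4)*1) - 113 = 55*(8*((3 + 4)*1)) - 113 = 55*(8*(7*1)) - 113 = 55*(8*7) - 113 = 55*56 - 113 = 3080 - 113 = 2967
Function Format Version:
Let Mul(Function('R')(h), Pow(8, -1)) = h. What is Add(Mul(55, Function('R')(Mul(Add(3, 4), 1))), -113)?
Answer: 2967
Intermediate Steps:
Function('R')(h) = Mul(8, h)
Add(Mul(55, Function('R')(Mul(Add(3, 4), 1))), -113) = Add(Mul(55, Mul(8, Mul(Add(3, 4), 1))), -113) = Add(Mul(55, Mul(8, Mul(7, 1))), -113) = Add(Mul(55, Mul(8, 7)), -113) = Add(Mul(55, 56), -113) = Add(3080, -113) = 2967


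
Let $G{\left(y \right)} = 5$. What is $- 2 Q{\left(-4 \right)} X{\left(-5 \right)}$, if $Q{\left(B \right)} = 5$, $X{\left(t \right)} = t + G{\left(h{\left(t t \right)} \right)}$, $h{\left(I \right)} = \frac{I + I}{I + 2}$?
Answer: $0$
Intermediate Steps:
$h{\left(I \right)} = \frac{2 I}{2 + I}$
$X{\left(t \right)} = 5 + t$ ($X{\left(t \right)} = t + 5 = 5 + t$)
$- 2 Q{\left(-4 \right)} X{\left(-5 \right)} = \left(-2\right) 5 \left(5 - 5\right) = \left(-10\right) 0 = 0$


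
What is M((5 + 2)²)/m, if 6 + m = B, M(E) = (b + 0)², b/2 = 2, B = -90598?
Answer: -4/22651 ≈ -0.00017659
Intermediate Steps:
b = 4 (b = 2*2 = 4)
M(E) = 16 (M(E) = (4 + 0)² = 4² = 16)
m = -90604 (m = -6 - 90598 = -90604)
M((5 + 2)²)/m = 16/(-90604) = 16*(-1/90604) = -4/22651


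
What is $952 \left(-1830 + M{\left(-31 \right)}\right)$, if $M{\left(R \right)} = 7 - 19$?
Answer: $-1753584$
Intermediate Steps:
$M{\left(R \right)} = -12$ ($M{\left(R \right)} = 7 - 19 = -12$)
$952 \left(-1830 + M{\left(-31 \right)}\right) = 952 \left(-1830 - 12\right) = 952 \left(-1842\right) = -1753584$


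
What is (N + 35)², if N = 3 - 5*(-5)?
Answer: 3969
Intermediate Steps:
N = 28 (N = 3 + 25 = 28)
(N + 35)² = (28 + 35)² = 63² = 3969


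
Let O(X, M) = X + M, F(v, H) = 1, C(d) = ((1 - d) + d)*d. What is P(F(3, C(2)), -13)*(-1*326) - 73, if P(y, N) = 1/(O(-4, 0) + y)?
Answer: 107/3 ≈ 35.667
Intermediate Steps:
C(d) = d (C(d) = 1*d = d)
O(X, M) = M + X
P(y, N) = 1/(-4 + y) (P(y, N) = 1/((0 - 4) + y) = 1/(-4 + y))
P(F(3, C(2)), -13)*(-1*326) - 73 = (-1*326)/(-4 + 1) - 73 = -326/(-3) - 73 = -⅓*(-326) - 73 = 326/3 - 73 = 107/3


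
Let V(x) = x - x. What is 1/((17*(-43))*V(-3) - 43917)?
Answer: -1/43917 ≈ -2.2770e-5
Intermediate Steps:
V(x) = 0
1/((17*(-43))*V(-3) - 43917) = 1/((17*(-43))*0 - 43917) = 1/(-731*0 - 43917) = 1/(0 - 43917) = 1/(-43917) = -1/43917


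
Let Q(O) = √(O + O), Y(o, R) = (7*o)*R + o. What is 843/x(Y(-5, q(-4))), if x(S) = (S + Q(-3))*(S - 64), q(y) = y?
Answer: 37935/431467 - 281*I*√6/431467 ≈ 0.087921 - 0.0015953*I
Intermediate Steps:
Y(o, R) = o + 7*R*o (Y(o, R) = 7*R*o + o = o + 7*R*o)
Q(O) = √2*√O (Q(O) = √(2*O) = √2*√O)
x(S) = (-64 + S)*(S + I*√6) (x(S) = (S + √2*√(-3))*(S - 64) = (S + √2*(I*√3))*(-64 + S) = (S + I*√6)*(-64 + S) = (-64 + S)*(S + I*√6))
843/x(Y(-5, q(-4))) = 843/((-5*(1 + 7*(-4)))² - (-320)*(1 + 7*(-4)) - 64*I*√6 + I*(-5*(1 + 7*(-4)))*√6) = 843/((-5*(1 - 28))² - (-320)*(1 - 28) - 64*I*√6 + I*(-5*(1 - 28))*√6) = 843/((-5*(-27))² - (-320)*(-27) - 64*I*√6 + I*(-5*(-27))*√6) = 843/(135² - 64*135 - 64*I*√6 + I*135*√6) = 843/(18225 - 8640 - 64*I*√6 + 135*I*√6) = 843/(9585 + 71*I*√6)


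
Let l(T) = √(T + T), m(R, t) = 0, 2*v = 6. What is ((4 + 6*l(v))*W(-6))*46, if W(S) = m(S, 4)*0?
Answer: 0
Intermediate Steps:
v = 3 (v = (½)*6 = 3)
l(T) = √2*√T (l(T) = √(2*T) = √2*√T)
W(S) = 0 (W(S) = 0*0 = 0)
((4 + 6*l(v))*W(-6))*46 = ((4 + 6*(√2*√3))*0)*46 = ((4 + 6*√6)*0)*46 = 0*46 = 0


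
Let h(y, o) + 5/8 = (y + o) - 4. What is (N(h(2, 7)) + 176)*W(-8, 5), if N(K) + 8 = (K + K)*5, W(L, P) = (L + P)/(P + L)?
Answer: 847/4 ≈ 211.75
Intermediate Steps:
h(y, o) = -37/8 + o + y (h(y, o) = -5/8 + ((y + o) - 4) = -5/8 + ((o + y) - 4) = -5/8 + (-4 + o + y) = -37/8 + o + y)
W(L, P) = 1 (W(L, P) = (L + P)/(L + P) = 1)
N(K) = -8 + 10*K (N(K) = -8 + (K + K)*5 = -8 + (2*K)*5 = -8 + 10*K)
(N(h(2, 7)) + 176)*W(-8, 5) = ((-8 + 10*(-37/8 + 7 + 2)) + 176)*1 = ((-8 + 10*(35/8)) + 176)*1 = ((-8 + 175/4) + 176)*1 = (143/4 + 176)*1 = (847/4)*1 = 847/4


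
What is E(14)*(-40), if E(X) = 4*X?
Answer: -2240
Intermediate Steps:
E(14)*(-40) = (4*14)*(-40) = 56*(-40) = -2240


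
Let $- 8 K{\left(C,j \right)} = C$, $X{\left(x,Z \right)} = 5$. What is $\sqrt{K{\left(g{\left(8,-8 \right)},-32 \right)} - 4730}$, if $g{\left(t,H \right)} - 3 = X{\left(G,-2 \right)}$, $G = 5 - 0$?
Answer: $i \sqrt{4731} \approx 68.782 i$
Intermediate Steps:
$G = 5$ ($G = 5 + 0 = 5$)
$g{\left(t,H \right)} = 8$ ($g{\left(t,H \right)} = 3 + 5 = 8$)
$K{\left(C,j \right)} = - \frac{C}{8}$
$\sqrt{K{\left(g{\left(8,-8 \right)},-32 \right)} - 4730} = \sqrt{\left(- \frac{1}{8}\right) 8 - 4730} = \sqrt{-1 - 4730} = \sqrt{-4731} = i \sqrt{4731}$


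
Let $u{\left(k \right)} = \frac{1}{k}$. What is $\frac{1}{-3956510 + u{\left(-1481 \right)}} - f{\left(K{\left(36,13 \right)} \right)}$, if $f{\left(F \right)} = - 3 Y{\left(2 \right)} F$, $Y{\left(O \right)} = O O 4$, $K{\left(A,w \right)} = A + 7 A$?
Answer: $\frac{81002990281783}{5859591311} \approx 13824.0$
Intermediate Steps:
$K{\left(A,w \right)} = 8 A$
$Y{\left(O \right)} = 4 O^{2}$ ($Y{\left(O \right)} = O^{2} \cdot 4 = 4 O^{2}$)
$f{\left(F \right)} = - 48 F$ ($f{\left(F \right)} = - 3 \cdot 4 \cdot 2^{2} F = - 3 \cdot 4 \cdot 4 F = \left(-3\right) 16 F = - 48 F$)
$\frac{1}{-3956510 + u{\left(-1481 \right)}} - f{\left(K{\left(36,13 \right)} \right)} = \frac{1}{-3956510 + \frac{1}{-1481}} - - 48 \cdot 8 \cdot 36 = \frac{1}{-3956510 - \frac{1}{1481}} - \left(-48\right) 288 = \frac{1}{- \frac{5859591311}{1481}} - -13824 = - \frac{1481}{5859591311} + 13824 = \frac{81002990281783}{5859591311}$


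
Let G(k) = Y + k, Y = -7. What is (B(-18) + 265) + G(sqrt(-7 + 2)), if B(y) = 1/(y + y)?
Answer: 9287/36 + I*sqrt(5) ≈ 257.97 + 2.2361*I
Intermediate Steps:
G(k) = -7 + k
B(y) = 1/(2*y)
(B(-18) + 265) + G(sqrt(-7 + 2)) = ((1/2)/(-18) + 265) + (-7 + sqrt(-7 + 2)) = ((1/2)*(-1/18) + 265) + (-7 + sqrt(-5)) = (-1/36 + 265) + (-7 + I*sqrt(5)) = 9539/36 + (-7 + I*sqrt(5)) = 9287/36 + I*sqrt(5)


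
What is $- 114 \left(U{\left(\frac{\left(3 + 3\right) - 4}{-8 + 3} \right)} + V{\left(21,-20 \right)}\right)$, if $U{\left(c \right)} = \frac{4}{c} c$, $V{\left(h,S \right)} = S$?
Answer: $1824$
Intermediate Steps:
$U{\left(c \right)} = 4$
$- 114 \left(U{\left(\frac{\left(3 + 3\right) - 4}{-8 + 3} \right)} + V{\left(21,-20 \right)}\right) = - 114 \left(4 - 20\right) = \left(-114\right) \left(-16\right) = 1824$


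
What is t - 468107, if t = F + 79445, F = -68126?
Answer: -456788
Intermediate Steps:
t = 11319 (t = -68126 + 79445 = 11319)
t - 468107 = 11319 - 468107 = -456788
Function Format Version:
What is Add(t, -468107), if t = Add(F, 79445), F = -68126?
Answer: -456788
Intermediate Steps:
t = 11319 (t = Add(-68126, 79445) = 11319)
Add(t, -468107) = Add(11319, -468107) = -456788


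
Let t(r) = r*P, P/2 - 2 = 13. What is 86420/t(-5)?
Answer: -8642/15 ≈ -576.13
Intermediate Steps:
P = 30 (P = 4 + 2*13 = 4 + 26 = 30)
t(r) = 30*r (t(r) = r*30 = 30*r)
86420/t(-5) = 86420/((30*(-5))) = 86420/(-150) = 86420*(-1/150) = -8642/15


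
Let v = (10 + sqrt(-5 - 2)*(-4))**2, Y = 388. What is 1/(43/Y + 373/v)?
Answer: 296917/81557744 - 17547785*I*sqrt(7)/81557744 ≈ 0.0036406 - 0.56925*I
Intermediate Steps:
v = (10 - 4*I*sqrt(7))**2 (v = (10 + sqrt(-7)*(-4))**2 = (10 + (I*sqrt(7))*(-4))**2 = (10 - 4*I*sqrt(7))**2 ≈ -12.0 - 211.66*I)
1/(43/Y + 373/v) = 1/(43/388 + 373/(-12 - 80*I*sqrt(7)))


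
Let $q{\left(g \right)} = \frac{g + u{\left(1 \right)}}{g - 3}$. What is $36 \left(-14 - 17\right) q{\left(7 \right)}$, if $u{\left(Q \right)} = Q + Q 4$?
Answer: $-3348$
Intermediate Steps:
$u{\left(Q \right)} = 5 Q$ ($u{\left(Q \right)} = Q + 4 Q = 5 Q$)
$q{\left(g \right)} = \frac{5 + g}{-3 + g}$ ($q{\left(g \right)} = \frac{g + 5 \cdot 1}{g - 3} = \frac{g + 5}{-3 + g} = \frac{5 + g}{-3 + g}$)
$36 \left(-14 - 17\right) q{\left(7 \right)} = 36 \left(-14 - 17\right) \frac{5 + 7}{-3 + 7} = 36 \left(-31\right) \frac{1}{4} \cdot 12 = - 1116 \cdot \frac{1}{4} \cdot 12 = \left(-1116\right) 3 = -3348$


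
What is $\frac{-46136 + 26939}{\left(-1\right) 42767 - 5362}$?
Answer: $\frac{6399}{16043} \approx 0.39887$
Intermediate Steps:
$\frac{-46136 + 26939}{\left(-1\right) 42767 - 5362} = - \frac{19197}{-42767 - 5362} = - \frac{19197}{-48129} = \left(-19197\right) \left(- \frac{1}{48129}\right) = \frac{6399}{16043}$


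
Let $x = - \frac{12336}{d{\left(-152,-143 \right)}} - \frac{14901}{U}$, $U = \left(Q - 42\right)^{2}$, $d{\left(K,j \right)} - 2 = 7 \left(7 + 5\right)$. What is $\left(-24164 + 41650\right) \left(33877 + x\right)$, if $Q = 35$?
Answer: $\frac{175948788272}{301} \approx 5.8455 \cdot 10^{8}$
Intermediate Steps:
$d{\left(K,j \right)} = 86$ ($d{\left(K,j \right)} = 2 + 7 \left(7 + 5\right) = 2 + 7 \cdot 12 = 2 + 84 = 86$)
$U = 49$ ($U = \left(35 - 42\right)^{2} = \left(-7\right)^{2} = 49$)
$x = - \frac{942975}{2107}$ ($x = - \frac{12336}{86} - \frac{14901}{49} = \left(-12336\right) \frac{1}{86} - \frac{14901}{49} = - \frac{6168}{43} - \frac{14901}{49} = - \frac{942975}{2107} \approx -447.54$)
$\left(-24164 + 41650\right) \left(33877 + x\right) = \left(-24164 + 41650\right) \left(33877 - \frac{942975}{2107}\right) = 17486 \cdot \frac{70435864}{2107} = \frac{175948788272}{301}$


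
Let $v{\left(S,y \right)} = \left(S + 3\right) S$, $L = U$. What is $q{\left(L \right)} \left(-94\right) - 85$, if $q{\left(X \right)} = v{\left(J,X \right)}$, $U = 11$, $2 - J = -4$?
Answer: $-5161$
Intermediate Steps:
$J = 6$ ($J = 2 - -4 = 2 + 4 = 6$)
$L = 11$
$v{\left(S,y \right)} = S \left(3 + S\right)$ ($v{\left(S,y \right)} = \left(3 + S\right) S = S \left(3 + S\right)$)
$q{\left(X \right)} = 54$ ($q{\left(X \right)} = 6 \left(3 + 6\right) = 6 \cdot 9 = 54$)
$q{\left(L \right)} \left(-94\right) - 85 = 54 \left(-94\right) - 85 = -5076 - 85 = -5161$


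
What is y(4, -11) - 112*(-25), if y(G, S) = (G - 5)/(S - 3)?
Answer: 39201/14 ≈ 2800.1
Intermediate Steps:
y(G, S) = (-5 + G)/(-3 + S)
y(4, -11) - 112*(-25) = (-5 + 4)/(-3 - 11) - 112*(-25) = -1/(-14) + 2800 = -1/14*(-1) + 2800 = 1/14 + 2800 = 39201/14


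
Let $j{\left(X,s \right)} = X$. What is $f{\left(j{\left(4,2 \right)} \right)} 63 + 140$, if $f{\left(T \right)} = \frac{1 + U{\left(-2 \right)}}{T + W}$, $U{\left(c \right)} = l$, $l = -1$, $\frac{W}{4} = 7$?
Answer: $140$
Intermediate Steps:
$W = 28$ ($W = 4 \cdot 7 = 28$)
$U{\left(c \right)} = -1$
$f{\left(T \right)} = 0$ ($f{\left(T \right)} = \frac{1 - 1}{T + 28} = \frac{0}{28 + T} = 0$)
$f{\left(j{\left(4,2 \right)} \right)} 63 + 140 = 0 \cdot 63 + 140 = 0 + 140 = 140$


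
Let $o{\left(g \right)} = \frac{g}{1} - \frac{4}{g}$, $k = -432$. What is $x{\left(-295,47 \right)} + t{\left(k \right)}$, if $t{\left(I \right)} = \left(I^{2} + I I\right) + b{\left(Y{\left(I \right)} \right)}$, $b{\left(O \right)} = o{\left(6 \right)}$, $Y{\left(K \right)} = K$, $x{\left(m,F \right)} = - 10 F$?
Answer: $\frac{1118350}{3} \approx 3.7278 \cdot 10^{5}$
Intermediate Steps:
$o{\left(g \right)} = g - \frac{4}{g}$ ($o{\left(g \right)} = g 1 - \frac{4}{g} = g - \frac{4}{g}$)
$b{\left(O \right)} = \frac{16}{3}$ ($b{\left(O \right)} = 6 - \frac{4}{6} = 6 - \frac{2}{3} = \frac{16}{3}$)
$t{\left(I \right)} = \frac{16}{3} + 2 I^{2}$ ($t{\left(I \right)} = \left(I^{2} + I I\right) + \frac{16}{3} = \left(I^{2} + I^{2}\right) + \frac{16}{3} = 2 I^{2} + \frac{16}{3} = \frac{16}{3} + 2 I^{2}$)
$x{\left(-295,47 \right)} + t{\left(k \right)} = \left(-10\right) 47 + \left(\frac{16}{3} + 2 \left(-432\right)^{2}\right) = -470 + \left(\frac{16}{3} + 2 \cdot 186624\right) = -470 + \left(\frac{16}{3} + 373248\right) = -470 + \frac{1119760}{3} = \frac{1118350}{3}$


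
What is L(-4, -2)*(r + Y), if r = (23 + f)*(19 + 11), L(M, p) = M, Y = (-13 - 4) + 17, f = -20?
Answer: -360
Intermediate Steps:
Y = 0 (Y = -17 + 17 = 0)
r = 90 (r = (23 - 20)*(19 + 11) = 3*30 = 90)
L(-4, -2)*(r + Y) = -4*(90 + 0) = -4*90 = -360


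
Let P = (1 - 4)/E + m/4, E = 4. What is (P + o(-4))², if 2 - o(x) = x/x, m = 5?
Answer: 9/4 ≈ 2.2500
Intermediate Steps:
P = ½ (P = (1 - 4)/4 + 5/4 = -3*¼ + 5*(¼) = -¾ + 5/4 = ½ ≈ 0.50000)
o(x) = 1 (o(x) = 2 - x/x = 2 - 1*1 = 2 - 1 = 1)
(P + o(-4))² = (½ + 1)² = (3/2)² = 9/4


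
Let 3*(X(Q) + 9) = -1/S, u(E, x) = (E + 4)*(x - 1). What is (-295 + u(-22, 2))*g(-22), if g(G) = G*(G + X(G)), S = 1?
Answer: -647284/3 ≈ -2.1576e+5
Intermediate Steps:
u(E, x) = (-1 + x)*(4 + E) (u(E, x) = (4 + E)*(-1 + x) = (-1 + x)*(4 + E))
X(Q) = -28/3 (X(Q) = -9 + (-1/1)/3 = -9 + (-1*1)/3 = -9 + (1/3)*(-1) = -9 - 1/3 = -28/3)
g(G) = G*(-28/3 + G) (g(G) = G*(G - 28/3) = G*(-28/3 + G))
(-295 + u(-22, 2))*g(-22) = (-295 + (-4 - 1*(-22) + 4*2 - 22*2))*((1/3)*(-22)*(-28 + 3*(-22))) = (-295 + (-4 + 22 + 8 - 44))*((1/3)*(-22)*(-28 - 66)) = (-295 - 18)*((1/3)*(-22)*(-94)) = -313*2068/3 = -647284/3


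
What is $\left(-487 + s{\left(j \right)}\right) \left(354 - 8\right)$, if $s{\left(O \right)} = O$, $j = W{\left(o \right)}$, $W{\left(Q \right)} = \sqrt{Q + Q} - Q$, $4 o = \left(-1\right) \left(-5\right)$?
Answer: $- \frac{337869}{2} + 173 \sqrt{10} \approx -1.6839 \cdot 10^{5}$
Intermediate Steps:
$o = \frac{5}{4}$ ($o = \frac{\left(-1\right) \left(-5\right)}{4} = \frac{1}{4} \cdot 5 = \frac{5}{4} \approx 1.25$)
$W{\left(Q \right)} = - Q + \sqrt{2} \sqrt{Q}$ ($W{\left(Q \right)} = \sqrt{2 Q} - Q = \sqrt{2} \sqrt{Q} - Q = - Q + \sqrt{2} \sqrt{Q}$)
$j = - \frac{5}{4} + \frac{\sqrt{10}}{2}$ ($j = \left(-1\right) \frac{5}{4} + \sqrt{2} \sqrt{\frac{5}{4}} = - \frac{5}{4} + \sqrt{2} \frac{\sqrt{5}}{2} = - \frac{5}{4} + \frac{\sqrt{10}}{2} \approx 0.33114$)
$\left(-487 + s{\left(j \right)}\right) \left(354 - 8\right) = \left(-487 - \left(\frac{5}{4} - \frac{\sqrt{10}}{2}\right)\right) \left(354 - 8\right) = \left(- \frac{1953}{4} + \frac{\sqrt{10}}{2}\right) 346 = - \frac{337869}{2} + 173 \sqrt{10}$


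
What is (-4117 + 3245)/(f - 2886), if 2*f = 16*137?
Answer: 436/895 ≈ 0.48715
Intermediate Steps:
f = 1096 (f = (16*137)/2 = (½)*2192 = 1096)
(-4117 + 3245)/(f - 2886) = (-4117 + 3245)/(1096 - 2886) = -872/(-1790) = -872*(-1/1790) = 436/895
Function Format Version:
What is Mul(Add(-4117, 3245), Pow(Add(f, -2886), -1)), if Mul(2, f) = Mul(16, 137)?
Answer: Rational(436, 895) ≈ 0.48715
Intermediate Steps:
f = 1096 (f = Mul(Rational(1, 2), Mul(16, 137)) = Mul(Rational(1, 2), 2192) = 1096)
Mul(Add(-4117, 3245), Pow(Add(f, -2886), -1)) = Mul(Add(-4117, 3245), Pow(Add(1096, -2886), -1)) = Mul(-872, Pow(-1790, -1)) = Mul(-872, Rational(-1, 1790)) = Rational(436, 895)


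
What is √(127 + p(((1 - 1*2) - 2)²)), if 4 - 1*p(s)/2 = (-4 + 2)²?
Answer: √127 ≈ 11.269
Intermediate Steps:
p(s) = 0 (p(s) = 8 - 2*(-4 + 2)² = 8 - 2*(-2)² = 8 - 2*4 = 8 - 8 = 0)
√(127 + p(((1 - 1*2) - 2)²)) = √(127 + 0) = √127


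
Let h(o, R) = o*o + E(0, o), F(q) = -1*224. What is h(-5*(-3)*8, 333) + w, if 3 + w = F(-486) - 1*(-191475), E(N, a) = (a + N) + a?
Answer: 205888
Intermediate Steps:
F(q) = -224
E(N, a) = N + 2*a (E(N, a) = (N + a) + a = N + 2*a)
w = 191248 (w = -3 + (-224 - 1*(-191475)) = -3 + (-224 + 191475) = -3 + 191251 = 191248)
h(o, R) = o² + 2*o (h(o, R) = o*o + (0 + 2*o) = o² + 2*o)
h(-5*(-3)*8, 333) + w = (-5*(-3)*8)*(2 - 5*(-3)*8) + 191248 = (15*8)*(2 + 15*8) + 191248 = 120*(2 + 120) + 191248 = 120*122 + 191248 = 14640 + 191248 = 205888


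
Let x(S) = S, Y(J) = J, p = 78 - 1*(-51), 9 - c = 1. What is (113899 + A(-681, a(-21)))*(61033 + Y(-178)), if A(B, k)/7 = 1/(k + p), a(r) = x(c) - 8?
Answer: 298047058730/43 ≈ 6.9313e+9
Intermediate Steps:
c = 8 (c = 9 - 1*1 = 9 - 1 = 8)
p = 129 (p = 78 + 51 = 129)
a(r) = 0 (a(r) = 8 - 8 = 0)
A(B, k) = 7/(129 + k) (A(B, k) = 7/(k + 129) = 7/(129 + k))
(113899 + A(-681, a(-21)))*(61033 + Y(-178)) = (113899 + 7/(129 + 0))*(61033 - 178) = (113899 + 7/129)*60855 = (14692978/129)*60855 = 298047058730/43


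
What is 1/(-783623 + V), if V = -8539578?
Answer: -1/9323201 ≈ -1.0726e-7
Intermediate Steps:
1/(-783623 + V) = 1/(-783623 - 8539578) = 1/(-9323201) = -1/9323201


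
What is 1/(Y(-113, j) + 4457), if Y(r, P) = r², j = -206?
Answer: 1/17226 ≈ 5.8052e-5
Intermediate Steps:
1/(Y(-113, j) + 4457) = 1/((-113)² + 4457) = 1/(12769 + 4457) = 1/17226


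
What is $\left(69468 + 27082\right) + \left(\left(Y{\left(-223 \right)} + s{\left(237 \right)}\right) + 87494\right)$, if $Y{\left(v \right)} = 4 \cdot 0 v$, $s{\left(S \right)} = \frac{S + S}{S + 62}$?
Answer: $\frac{55029630}{299} \approx 1.8405 \cdot 10^{5}$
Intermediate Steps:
$s{\left(S \right)} = \frac{2 S}{62 + S}$
$Y{\left(v \right)} = 0$ ($Y{\left(v \right)} = 0 v = 0$)
$\left(69468 + 27082\right) + \left(\left(Y{\left(-223 \right)} + s{\left(237 \right)}\right) + 87494\right) = \left(69468 + 27082\right) + \left(\left(0 + 2 \cdot 237 \frac{1}{62 + 237}\right) + 87494\right) = 96550 + \left(\left(0 + 2 \cdot 237 \cdot \frac{1}{299}\right) + 87494\right) = 96550 + \left(\left(0 + \frac{474}{299}\right) + 87494\right) = 96550 + \left(\frac{474}{299} + 87494\right) = 96550 + \frac{26161180}{299} = \frac{55029630}{299}$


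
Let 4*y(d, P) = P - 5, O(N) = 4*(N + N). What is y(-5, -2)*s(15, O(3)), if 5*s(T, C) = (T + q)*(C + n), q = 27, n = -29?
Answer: 147/2 ≈ 73.500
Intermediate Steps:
O(N) = 8*N (O(N) = 4*(2*N) = 8*N)
y(d, P) = -5/4 + P/4 (y(d, P) = (P - 5)/4 = (-5 + P)/4 = -5/4 + P/4)
s(T, C) = (-29 + C)*(27 + T)/5 (s(T, C) = ((T + 27)*(C - 29))/5 = ((27 + T)*(-29 + C))/5 = ((-29 + C)*(27 + T))/5 = (-29 + C)*(27 + T)/5)
y(-5, -2)*s(15, O(3)) = (-5/4 + (¼)*(-2))*(-783/5 - 29/5*15 + 27*(8*3)/5 + (⅕)*(8*3)*15) = (-5/4 - ½)*(-783/5 - 87 + (27/5)*24 + (⅕)*24*15) = -7*(-783/5 - 87 + 648/5 + 72)/4 = -7/4*(-42) = 147/2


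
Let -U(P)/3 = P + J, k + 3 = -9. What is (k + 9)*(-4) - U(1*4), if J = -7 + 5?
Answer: 18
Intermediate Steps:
k = -12 (k = -3 - 9 = -12)
J = -2
U(P) = 6 - 3*P (U(P) = -3*(P - 2) = -3*(-2 + P) = 6 - 3*P)
(k + 9)*(-4) - U(1*4) = (-12 + 9)*(-4) - (6 - 3*4) = -3*(-4) - (6 - 3*4) = 12 - (6 - 12) = 12 - 1*(-6) = 12 + 6 = 18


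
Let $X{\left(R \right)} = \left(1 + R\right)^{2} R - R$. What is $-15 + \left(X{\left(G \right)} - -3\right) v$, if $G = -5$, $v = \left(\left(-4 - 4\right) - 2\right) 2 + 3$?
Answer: $1209$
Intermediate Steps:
$v = -17$ ($v = \left(-8 - 2\right) 2 + 3 = \left(-10\right) 2 + 3 = -20 + 3 = -17$)
$X{\left(R \right)} = - R + R \left(1 + R\right)^{2}$ ($X{\left(R \right)} = R \left(1 + R\right)^{2} - R = - R + R \left(1 + R\right)^{2}$)
$-15 + \left(X{\left(G \right)} - -3\right) v = -15 + \left(\left(-5\right)^{2} \left(2 - 5\right) - -3\right) \left(-17\right) = -15 + \left(25 \left(-3\right) + 3\right) \left(-17\right) = -15 + \left(-75 + 3\right) \left(-17\right) = -15 - -1224 = -15 + 1224 = 1209$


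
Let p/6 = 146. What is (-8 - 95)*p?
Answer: -90228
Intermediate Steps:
p = 876 (p = 6*146 = 876)
(-8 - 95)*p = (-8 - 95)*876 = -103*876 = -90228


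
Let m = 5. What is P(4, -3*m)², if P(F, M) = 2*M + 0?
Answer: 900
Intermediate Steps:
P(F, M) = 2*M
P(4, -3*m)² = (2*(-3*5))² = (2*(-15))² = (-30)² = 900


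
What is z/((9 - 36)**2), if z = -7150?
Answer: -7150/729 ≈ -9.8080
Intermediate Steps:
z/((9 - 36)**2) = -7150/(9 - 36)**2 = -7150/((-27)**2) = -7150/729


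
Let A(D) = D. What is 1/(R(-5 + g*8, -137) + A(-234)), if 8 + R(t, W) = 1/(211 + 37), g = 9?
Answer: -248/60015 ≈ -0.0041323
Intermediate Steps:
R(t, W) = -1983/248 (R(t, W) = -8 + 1/(211 + 37) = -8 + 1/248 = -1983/248)
1/(R(-5 + g*8, -137) + A(-234)) = 1/(-1983/248 - 234) = 1/(-60015/248) = -248/60015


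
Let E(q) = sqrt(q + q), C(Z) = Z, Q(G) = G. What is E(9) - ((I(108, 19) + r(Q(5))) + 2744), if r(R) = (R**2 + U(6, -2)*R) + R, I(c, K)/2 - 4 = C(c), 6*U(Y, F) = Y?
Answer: -3003 + 3*sqrt(2) ≈ -2998.8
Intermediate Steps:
U(Y, F) = Y/6
I(c, K) = 8 + 2*c
E(q) = sqrt(2)*sqrt(q) (E(q) = sqrt(2*q) = sqrt(2)*sqrt(q))
r(R) = R**2 + 2*R (r(R) = (R**2 + ((1/6)*6)*R) + R = (R**2 + 1*R) + R = (R**2 + R) + R = (R + R**2) + R = R**2 + 2*R)
E(9) - ((I(108, 19) + r(Q(5))) + 2744) = sqrt(2)*sqrt(9) - (((8 + 2*108) + 5*(2 + 5)) + 2744) = sqrt(2)*3 - (((8 + 216) + 5*7) + 2744) = 3*sqrt(2) - ((224 + 35) + 2744) = 3*sqrt(2) - (259 + 2744) = 3*sqrt(2) - 1*3003 = 3*sqrt(2) - 3003 = -3003 + 3*sqrt(2)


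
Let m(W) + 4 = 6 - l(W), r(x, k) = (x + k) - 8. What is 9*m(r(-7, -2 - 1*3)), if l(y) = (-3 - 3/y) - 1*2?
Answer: 1233/20 ≈ 61.650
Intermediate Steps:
l(y) = -5 - 3/y (l(y) = (-3 - 3/y) - 2 = -5 - 3/y)
r(x, k) = -8 + k + x (r(x, k) = (k + x) - 8 = -8 + k + x)
m(W) = 7 + 3/W (m(W) = -4 + (6 - (-5 - 3/W)) = -4 + (6 + (5 + 3/W)) = -4 + (11 + 3/W) = 7 + 3/W)
9*m(r(-7, -2 - 1*3)) = 9*(7 + 3/(-8 + (-2 - 1*3) - 7)) = 9*(7 + 3/(-8 + (-2 - 3) - 7)) = 9*(7 + 3/(-8 - 5 - 7)) = 9*(7 + 3/(-20)) = 9*(7 + 3*(-1/20)) = 9*(7 - 3/20) = 9*(137/20) = 1233/20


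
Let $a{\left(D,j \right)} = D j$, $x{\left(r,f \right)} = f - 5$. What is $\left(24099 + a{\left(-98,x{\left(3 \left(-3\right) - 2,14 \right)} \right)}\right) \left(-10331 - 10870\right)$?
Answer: $-492223617$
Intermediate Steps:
$x{\left(r,f \right)} = -5 + f$ ($x{\left(r,f \right)} = f - 5 = -5 + f$)
$\left(24099 + a{\left(-98,x{\left(3 \left(-3\right) - 2,14 \right)} \right)}\right) \left(-10331 - 10870\right) = \left(24099 - 98 \left(-5 + 14\right)\right) \left(-10331 - 10870\right) = \left(24099 - 882\right) \left(-21201\right) = 23217 \left(-21201\right) = -492223617$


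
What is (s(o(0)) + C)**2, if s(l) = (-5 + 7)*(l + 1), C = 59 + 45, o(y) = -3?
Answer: 10000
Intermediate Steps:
C = 104
s(l) = 2 + 2*l (s(l) = 2*(1 + l) = 2 + 2*l)
(s(o(0)) + C)**2 = ((2 + 2*(-3)) + 104)**2 = ((2 - 6) + 104)**2 = (-4 + 104)**2 = 100**2 = 10000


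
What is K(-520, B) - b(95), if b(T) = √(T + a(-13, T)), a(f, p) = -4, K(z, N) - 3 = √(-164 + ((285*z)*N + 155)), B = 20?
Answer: 3 - √91 + I*√2964009 ≈ -6.5394 + 1721.6*I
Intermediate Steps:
K(z, N) = 3 + √(-9 + 285*N*z) (K(z, N) = 3 + √(-164 + ((285*z)*N + 155)) = 3 + √(-164 + (285*N*z + 155)) = 3 + √(-164 + (155 + 285*N*z)) = 3 + √(-9 + 285*N*z))
b(T) = √(-4 + T) (b(T) = √(T - 4) = √(-4 + T))
K(-520, B) - b(95) = (3 + √(-9 + 285*20*(-520))) - √(-4 + 95) = (3 + √(-9 - 2964000)) - √91 = (3 + √(-2964009)) - √91 = (3 + I*√2964009) - √91 = 3 - √91 + I*√2964009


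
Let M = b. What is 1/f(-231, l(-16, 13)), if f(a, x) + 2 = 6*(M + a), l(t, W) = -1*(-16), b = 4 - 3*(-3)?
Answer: -1/1310 ≈ -0.00076336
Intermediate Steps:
b = 13 (b = 4 + 9 = 13)
M = 13
l(t, W) = 16
f(a, x) = 76 + 6*a (f(a, x) = -2 + 6*(13 + a) = -2 + (78 + 6*a) = 76 + 6*a)
1/f(-231, l(-16, 13)) = 1/(76 + 6*(-231)) = 1/(76 - 1386) = 1/(-1310) = -1/1310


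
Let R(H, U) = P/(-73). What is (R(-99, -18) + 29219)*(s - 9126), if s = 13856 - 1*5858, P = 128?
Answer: -2405864952/73 ≈ -3.2957e+7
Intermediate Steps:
R(H, U) = -128/73 (R(H, U) = 128/(-73) = 128*(-1/73) = -128/73)
s = 7998 (s = 13856 - 5858 = 7998)
(R(-99, -18) + 29219)*(s - 9126) = (-128/73 + 29219)*(7998 - 9126) = (2132859/73)*(-1128) = -2405864952/73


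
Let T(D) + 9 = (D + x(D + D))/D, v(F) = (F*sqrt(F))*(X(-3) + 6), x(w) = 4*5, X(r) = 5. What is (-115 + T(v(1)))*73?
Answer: -97309/11 ≈ -8846.3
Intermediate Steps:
x(w) = 20
v(F) = 11*F**(3/2) (v(F) = (F*sqrt(F))*(5 + 6) = F**(3/2)*11 = 11*F**(3/2))
T(D) = -9 + (20 + D)/D (T(D) = -9 + (D + 20)/D = -9 + (20 + D)/D)
(-115 + T(v(1)))*73 = (-115 + (-8 + 20/((11*1**(3/2)))))*73 = (-115 + (-8 + 20/((11*1))))*73 = (-115 + (-8 + 20/11))*73 = (-115 - 68/11)*73 = -1333/11*73 = -97309/11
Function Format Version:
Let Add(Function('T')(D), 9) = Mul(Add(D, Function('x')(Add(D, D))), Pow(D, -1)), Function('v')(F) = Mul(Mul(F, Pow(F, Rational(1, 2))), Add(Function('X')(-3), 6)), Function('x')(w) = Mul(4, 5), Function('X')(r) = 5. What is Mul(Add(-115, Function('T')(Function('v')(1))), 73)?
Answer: Rational(-97309, 11) ≈ -8846.3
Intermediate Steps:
Function('x')(w) = 20
Function('v')(F) = Mul(11, Pow(F, Rational(3, 2))) (Function('v')(F) = Mul(Mul(F, Pow(F, Rational(1, 2))), Add(5, 6)) = Mul(Pow(F, Rational(3, 2)), 11) = Mul(11, Pow(F, Rational(3, 2))))
Function('T')(D) = Add(-9, Mul(Pow(D, -1), Add(20, D))) (Function('T')(D) = Add(-9, Mul(Add(D, 20), Pow(D, -1))) = Add(-9, Mul(Add(20, D), Pow(D, -1))) = Add(-9, Mul(Pow(D, -1), Add(20, D))))
Mul(Add(-115, Function('T')(Function('v')(1))), 73) = Mul(Add(-115, Add(-8, Mul(20, Pow(Mul(11, Pow(1, Rational(3, 2))), -1)))), 73) = Mul(Add(-115, Add(-8, Mul(20, Pow(Mul(11, 1), -1)))), 73) = Mul(Add(-115, Add(-8, Mul(20, Pow(11, -1)))), 73) = Mul(Add(-115, Add(-8, Mul(20, Rational(1, 11)))), 73) = Mul(Add(-115, Add(-8, Rational(20, 11))), 73) = Mul(Add(-115, Rational(-68, 11)), 73) = Mul(Rational(-1333, 11), 73) = Rational(-97309, 11)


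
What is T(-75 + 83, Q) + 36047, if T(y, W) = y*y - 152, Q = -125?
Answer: 35959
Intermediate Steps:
T(y, W) = -152 + y² (T(y, W) = y² - 152 = -152 + y²)
T(-75 + 83, Q) + 36047 = (-152 + (-75 + 83)²) + 36047 = (-152 + 8²) + 36047 = (-152 + 64) + 36047 = -88 + 36047 = 35959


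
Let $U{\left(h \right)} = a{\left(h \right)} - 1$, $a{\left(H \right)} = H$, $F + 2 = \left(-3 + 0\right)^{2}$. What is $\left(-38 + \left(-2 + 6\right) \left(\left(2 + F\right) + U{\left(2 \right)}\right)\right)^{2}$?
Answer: $4$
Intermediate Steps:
$F = 7$ ($F = -2 + \left(-3 + 0\right)^{2} = -2 + \left(-3\right)^{2} = -2 + 9 = 7$)
$U{\left(h \right)} = -1 + h$ ($U{\left(h \right)} = h - 1 = -1 + h$)
$\left(-38 + \left(-2 + 6\right) \left(\left(2 + F\right) + U{\left(2 \right)}\right)\right)^{2} = \left(-38 + \left(-2 + 6\right) \left(\left(2 + 7\right) + \left(-1 + 2\right)\right)\right)^{2} = \left(-38 + 4 \left(9 + 1\right)\right)^{2} = \left(-38 + 4 \cdot 10\right)^{2} = \left(-38 + 40\right)^{2} = 2^{2} = 4$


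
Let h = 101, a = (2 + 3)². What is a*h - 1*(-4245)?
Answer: 6770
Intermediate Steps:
a = 25 (a = 5² = 25)
a*h - 1*(-4245) = 25*101 - 1*(-4245) = 2525 + 4245 = 6770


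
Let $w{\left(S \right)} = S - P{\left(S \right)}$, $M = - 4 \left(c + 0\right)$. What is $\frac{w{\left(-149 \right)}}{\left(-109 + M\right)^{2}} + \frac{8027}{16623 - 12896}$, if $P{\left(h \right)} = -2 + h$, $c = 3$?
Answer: $\frac{117530761}{54567007} \approx 2.1539$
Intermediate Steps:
$M = -12$ ($M = - 4 \left(3 + 0\right) = \left(-4\right) 3 = -12$)
$w{\left(S \right)} = 2$ ($w{\left(S \right)} = S - \left(-2 + S\right) = 2$)
$\frac{w{\left(-149 \right)}}{\left(-109 + M\right)^{2}} + \frac{8027}{16623 - 12896} = \frac{2}{\left(-109 - 12\right)^{2}} + \frac{8027}{16623 - 12896} = \frac{2}{\left(-121\right)^{2}} + \frac{8027}{16623 - 12896} = \frac{2}{14641} + \frac{8027}{3727} = \frac{117530761}{54567007}$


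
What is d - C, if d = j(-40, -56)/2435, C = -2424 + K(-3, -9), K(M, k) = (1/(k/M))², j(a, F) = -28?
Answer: 53119273/21915 ≈ 2423.9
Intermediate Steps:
K(M, k) = M²/k² (K(M, k) = (M/k)² = M²/k²)
C = -21815/9 (C = -2424 + (-3)²/(-9)² = -2424 + 9*(1/81) = -2424 + ⅑ = -21815/9 ≈ -2423.9)
d = -28/2435 ≈ -0.011499
d - C = -28/2435 - 1*(-21815/9) = -28/2435 + 21815/9 = 53119273/21915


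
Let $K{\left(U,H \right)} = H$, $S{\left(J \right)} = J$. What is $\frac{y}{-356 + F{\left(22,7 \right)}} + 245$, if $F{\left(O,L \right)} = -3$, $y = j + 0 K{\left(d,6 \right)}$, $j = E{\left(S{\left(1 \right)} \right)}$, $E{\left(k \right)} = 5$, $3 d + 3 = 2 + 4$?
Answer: $\frac{87950}{359} \approx 244.99$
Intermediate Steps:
$d = 1$ ($d = -1 + \frac{2 + 4}{3} = -1 + \frac{1}{3} \cdot 6 = -1 + 2 = 1$)
$j = 5$
$y = 5$ ($y = 5 + 0 \cdot 6 = 5 + 0 = 5$)
$\frac{y}{-356 + F{\left(22,7 \right)}} + 245 = \frac{5}{-356 - 3} + 245 = \frac{5}{-359} + 245 = 5 \left(- \frac{1}{359}\right) + 245 = - \frac{5}{359} + 245 = \frac{87950}{359}$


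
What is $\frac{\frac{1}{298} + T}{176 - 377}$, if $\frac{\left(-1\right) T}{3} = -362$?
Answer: $- \frac{323629}{59898} \approx -5.403$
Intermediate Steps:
$T = 1086$ ($T = \left(-3\right) \left(-362\right) = 1086$)
$\frac{\frac{1}{298} + T}{176 - 377} = \frac{\frac{1}{298} + 1086}{176 - 377} = \frac{\frac{1}{298} + 1086}{-201} = \frac{323629}{298} \left(- \frac{1}{201}\right) = - \frac{323629}{59898}$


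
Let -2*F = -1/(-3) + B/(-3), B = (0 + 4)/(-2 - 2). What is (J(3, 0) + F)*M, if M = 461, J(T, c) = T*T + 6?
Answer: 20284/3 ≈ 6761.3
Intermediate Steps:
B = -1 (B = 4/(-4) = 4*(-1/4) = -1)
J(T, c) = 6 + T**2 (J(T, c) = T**2 + 6 = 6 + T**2)
F = -1/3 (F = -(-1/(-3) - 1/(-3))/2 = -(-1*(-1/3) - 1*(-1/3))/2 = -(1/3 + 1/3)/2 = -1/2*2/3 = -1/3 ≈ -0.33333)
(J(3, 0) + F)*M = ((6 + 3**2) - 1/3)*461 = ((6 + 9) - 1/3)*461 = (15 - 1/3)*461 = (44/3)*461 = 20284/3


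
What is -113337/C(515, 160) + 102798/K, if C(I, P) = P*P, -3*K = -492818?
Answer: -23979813633/6308070400 ≈ -3.8014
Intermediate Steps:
K = 492818/3 (K = -⅓*(-492818) = 492818/3 ≈ 1.6427e+5)
C(I, P) = P²
-113337/C(515, 160) + 102798/K = -113337/(160²) + 102798/(492818/3) = -113337/25600 + 102798*(3/492818) = -113337*1/25600 + 154197/246409 = -113337/25600 + 154197/246409 = -23979813633/6308070400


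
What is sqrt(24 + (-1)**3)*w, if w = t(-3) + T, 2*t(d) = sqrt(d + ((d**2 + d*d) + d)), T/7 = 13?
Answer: sqrt(23)*(91 + sqrt(3)) ≈ 444.73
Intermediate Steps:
T = 91 (T = 7*13 = 91)
t(d) = sqrt(2*d + 2*d**2)/2 (t(d) = sqrt(d + ((d**2 + d*d) + d))/2 = sqrt(d + ((d**2 + d**2) + d))/2 = sqrt(d + (2*d**2 + d))/2 = sqrt(d + (d + 2*d**2))/2 = sqrt(2*d + 2*d**2)/2)
w = 91 + sqrt(3) (w = sqrt(2)*sqrt(-3*(1 - 3))/2 + 91 = sqrt(2)*sqrt(-3*(-2))/2 + 91 = sqrt(2)*sqrt(6)/2 + 91 = sqrt(3) + 91 = 91 + sqrt(3) ≈ 92.732)
sqrt(24 + (-1)**3)*w = sqrt(24 + (-1)**3)*(91 + sqrt(3)) = sqrt(24 - 1)*(91 + sqrt(3)) = sqrt(23)*(91 + sqrt(3))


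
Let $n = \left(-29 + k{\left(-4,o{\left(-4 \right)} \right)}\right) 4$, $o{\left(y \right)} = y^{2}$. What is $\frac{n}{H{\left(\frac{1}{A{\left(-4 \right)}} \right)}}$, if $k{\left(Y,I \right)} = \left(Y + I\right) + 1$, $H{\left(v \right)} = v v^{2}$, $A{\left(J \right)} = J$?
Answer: $4096$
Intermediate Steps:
$H{\left(v \right)} = v^{3}$
$k{\left(Y,I \right)} = 1 + I + Y$ ($k{\left(Y,I \right)} = \left(I + Y\right) + 1 = 1 + I + Y$)
$n = -64$ ($n = \left(-29 + \left(1 + \left(-4\right)^{2} - 4\right)\right) 4 = \left(-29 + \left(1 + 16 - 4\right)\right) 4 = \left(-29 + 13\right) 4 = \left(-16\right) 4 = -64$)
$\frac{n}{H{\left(\frac{1}{A{\left(-4 \right)}} \right)}} = - \frac{64}{\left(\frac{1}{-4}\right)^{3}} = - \frac{64}{\left(- \frac{1}{4}\right)^{3}} = - \frac{64}{- \frac{1}{64}} = \left(-64\right) \left(-64\right) = 4096$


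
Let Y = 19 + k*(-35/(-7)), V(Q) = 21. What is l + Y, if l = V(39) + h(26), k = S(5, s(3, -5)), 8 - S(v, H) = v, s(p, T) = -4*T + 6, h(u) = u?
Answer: 81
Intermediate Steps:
s(p, T) = 6 - 4*T
S(v, H) = 8 - v
k = 3 (k = 8 - 1*5 = 8 - 5 = 3)
l = 47 (l = 21 + 26 = 47)
Y = 34 (Y = 19 + 3*(-35/(-7)) = 19 + 3*(-35*(-⅐)) = 19 + 3*5 = 19 + 15 = 34)
l + Y = 47 + 34 = 81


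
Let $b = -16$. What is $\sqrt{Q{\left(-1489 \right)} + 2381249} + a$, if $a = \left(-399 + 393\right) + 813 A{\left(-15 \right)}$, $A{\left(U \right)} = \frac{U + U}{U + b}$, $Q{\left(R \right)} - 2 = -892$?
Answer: $\frac{24204}{31} + \sqrt{2380359} \approx 2323.6$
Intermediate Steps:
$Q{\left(R \right)} = -890$ ($Q{\left(R \right)} = 2 - 892 = -890$)
$A{\left(U \right)} = \frac{2 U}{-16 + U}$ ($A{\left(U \right)} = \frac{U + U}{U - 16} = \frac{2 U}{-16 + U}$)
$a = \frac{24204}{31}$ ($a = \left(-399 + 393\right) + 813 \cdot 2 \left(-15\right) \frac{1}{-16 - 15} = -6 + 813 \cdot 2 \left(-15\right) \frac{1}{-31} = -6 + 813 \cdot 2 \left(-15\right) \left(- \frac{1}{31}\right) = -6 + 813 \cdot \frac{30}{31} = -6 + \frac{24390}{31} = \frac{24204}{31} \approx 780.77$)
$\sqrt{Q{\left(-1489 \right)} + 2381249} + a = \sqrt{-890 + 2381249} + \frac{24204}{31} = \sqrt{2380359} + \frac{24204}{31} = \frac{24204}{31} + \sqrt{2380359}$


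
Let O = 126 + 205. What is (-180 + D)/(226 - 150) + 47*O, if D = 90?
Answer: 591121/38 ≈ 15556.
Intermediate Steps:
O = 331
(-180 + D)/(226 - 150) + 47*O = (-180 + 90)/(226 - 150) + 47*331 = -90/76 + 15557 = -90*1/76 + 15557 = -45/38 + 15557 = 591121/38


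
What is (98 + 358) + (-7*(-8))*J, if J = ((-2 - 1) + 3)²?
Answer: 456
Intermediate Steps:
J = 0 (J = (-3 + 3)² = 0² = 0)
(98 + 358) + (-7*(-8))*J = (98 + 358) - 7*(-8)*0 = 456 + 56*0 = 456 + 0 = 456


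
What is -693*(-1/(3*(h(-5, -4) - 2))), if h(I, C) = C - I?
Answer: -231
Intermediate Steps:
-693*(-1/(3*(h(-5, -4) - 2))) = -693*(-1/(3*((-4 - 1*(-5)) - 2))) = -693*(-1/(3*((-4 + 5) - 2))) = -693*(-1/(3*(1 - 2))) = -693/((-3*(-1))) = -693/3 = -693*⅓ = -231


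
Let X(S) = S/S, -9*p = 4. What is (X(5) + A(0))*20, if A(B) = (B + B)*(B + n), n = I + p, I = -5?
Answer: 20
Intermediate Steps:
p = -4/9 (p = -⅑*4 = -4/9 ≈ -0.44444)
n = -49/9 (n = -5 - 4/9 = -49/9 ≈ -5.4444)
A(B) = 2*B*(-49/9 + B) (A(B) = (B + B)*(B - 49/9) = (2*B)*(-49/9 + B) = 2*B*(-49/9 + B))
X(S) = 1
(X(5) + A(0))*20 = (1 + (2/9)*0*(-49 + 9*0))*20 = (1 + (2/9)*0*(-49 + 0))*20 = (1 + (2/9)*0*(-49))*20 = (1 + 0)*20 = 1*20 = 20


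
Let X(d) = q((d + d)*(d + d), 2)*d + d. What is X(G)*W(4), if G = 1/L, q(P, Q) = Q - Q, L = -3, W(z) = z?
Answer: -4/3 ≈ -1.3333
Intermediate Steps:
q(P, Q) = 0
G = -1/3 (G = 1/(-3) = -1/3 ≈ -0.33333)
X(d) = d (X(d) = 0*d + d = 0 + d = d)
X(G)*W(4) = -1/3*4 = -4/3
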